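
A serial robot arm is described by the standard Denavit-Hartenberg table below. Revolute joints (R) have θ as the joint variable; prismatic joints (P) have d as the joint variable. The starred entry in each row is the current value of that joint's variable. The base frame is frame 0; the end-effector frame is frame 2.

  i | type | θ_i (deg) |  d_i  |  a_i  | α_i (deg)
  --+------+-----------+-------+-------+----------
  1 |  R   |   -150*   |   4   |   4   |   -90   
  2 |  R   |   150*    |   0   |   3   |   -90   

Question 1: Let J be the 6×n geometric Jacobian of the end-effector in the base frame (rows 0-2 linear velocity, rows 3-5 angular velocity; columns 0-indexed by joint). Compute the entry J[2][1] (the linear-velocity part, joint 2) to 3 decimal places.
2.598

axis z_1 = (0.5000,-0.8660,0.0000); lever o_n−o_1 = (2.2500,1.2990,-1.5000)
cross product → J_v[:, 1] = (1.2990,0.7500,2.5981)
J_ω[:, 1] = z_1
entry J[2][1] = 2.5981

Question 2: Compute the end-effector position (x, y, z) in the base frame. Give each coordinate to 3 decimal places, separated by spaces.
after link 1: o_1 = (-3.4641, -2.0000, 4.0000)
after link 2: o_2 = (-1.2141, -0.7010, 2.5000)

-1.214 -0.701 2.500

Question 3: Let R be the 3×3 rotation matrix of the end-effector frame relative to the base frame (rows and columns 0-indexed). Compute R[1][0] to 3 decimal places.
0.433

End-effector x-axis (col 0 of R) = (0.7500,0.4330,-0.5000)
R[1][0] = 0.4330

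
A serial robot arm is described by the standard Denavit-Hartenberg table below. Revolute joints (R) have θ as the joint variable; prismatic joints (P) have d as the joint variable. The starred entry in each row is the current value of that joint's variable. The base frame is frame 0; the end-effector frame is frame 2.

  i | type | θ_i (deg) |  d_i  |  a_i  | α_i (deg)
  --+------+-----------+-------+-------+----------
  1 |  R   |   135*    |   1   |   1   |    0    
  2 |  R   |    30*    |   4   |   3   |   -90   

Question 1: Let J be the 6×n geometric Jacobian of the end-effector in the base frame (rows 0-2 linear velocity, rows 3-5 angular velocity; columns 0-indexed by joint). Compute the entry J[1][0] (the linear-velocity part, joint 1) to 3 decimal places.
axis z_0 = ẑ; lever o_n−o_0 = (-3.6049,1.4836,5.0000)
cross product → J_v[:, 0] = (-1.4836,-3.6049,0.0000)
J_ω[:, 0] = z_0
entry J[1][0] = -3.6049

-3.605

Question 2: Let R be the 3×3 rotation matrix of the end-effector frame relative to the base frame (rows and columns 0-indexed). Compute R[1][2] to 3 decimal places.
-0.966

End-effector z-axis (col 2 of R) = (-0.2588,-0.9659,0.0000)
R[1][2] = -0.9659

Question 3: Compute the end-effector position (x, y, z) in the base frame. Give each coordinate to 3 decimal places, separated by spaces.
after link 1: o_1 = (-0.7071, 0.7071, 1.0000)
after link 2: o_2 = (-3.6049, 1.4836, 5.0000)

-3.605 1.484 5.000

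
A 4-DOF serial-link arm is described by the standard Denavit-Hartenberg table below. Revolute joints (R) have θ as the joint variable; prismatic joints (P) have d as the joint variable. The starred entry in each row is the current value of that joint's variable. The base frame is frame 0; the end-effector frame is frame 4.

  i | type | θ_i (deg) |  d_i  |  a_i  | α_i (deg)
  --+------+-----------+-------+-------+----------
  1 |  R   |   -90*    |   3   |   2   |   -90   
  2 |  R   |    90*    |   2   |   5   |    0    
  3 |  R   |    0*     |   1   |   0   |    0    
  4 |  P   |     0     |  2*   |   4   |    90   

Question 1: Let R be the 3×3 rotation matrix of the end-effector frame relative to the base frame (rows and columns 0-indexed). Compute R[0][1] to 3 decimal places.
End-effector y-axis (col 1 of R) = (1.0000,0.0000,0.0000)
R[0][1] = 1.0000

1.000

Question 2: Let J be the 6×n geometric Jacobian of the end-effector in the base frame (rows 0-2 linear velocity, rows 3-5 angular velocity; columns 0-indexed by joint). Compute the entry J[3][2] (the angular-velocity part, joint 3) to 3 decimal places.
axis z_2 = (1.0000,0.0000,0.0000); lever o_n−o_2 = (3.0000,0.0000,-4.0000)
cross product → J_v[:, 2] = (-0.0000,4.0000,-0.0000)
J_ω[:, 2] = z_2
entry J[3][2] = 1.0000

1.000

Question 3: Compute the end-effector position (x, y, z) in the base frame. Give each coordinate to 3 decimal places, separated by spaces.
after link 1: o_1 = (0.0000, -2.0000, 3.0000)
after link 2: o_2 = (2.0000, -2.0000, -2.0000)
after link 3: o_3 = (3.0000, -2.0000, -2.0000)
after link 4: o_4 = (5.0000, -2.0000, -6.0000)

5.000 -2.000 -6.000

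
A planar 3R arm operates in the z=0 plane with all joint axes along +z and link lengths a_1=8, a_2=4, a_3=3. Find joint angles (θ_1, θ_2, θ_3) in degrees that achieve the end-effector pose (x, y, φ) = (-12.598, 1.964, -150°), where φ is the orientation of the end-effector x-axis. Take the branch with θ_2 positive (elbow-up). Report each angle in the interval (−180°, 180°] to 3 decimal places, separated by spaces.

wrist centre = target − a_3·(cos φ, sin φ) = (-9.9999, 3.4640)
cos θ_2 = (111.9978−8²−4²)/(2·8·4) = 0.5000; θ_2 = 60.0023° (elbow-up)
β = atan2(3.4640,-9.9999) = 160.8938°; ψ = atan2(3.4642,9.9999) = 19.1073°
θ_1 = β − ψ = 141.7865°
θ_3 = φ − θ_1 − θ_2 = 8.2112° (wrapped to (-180°,180°])

141.787 60.002 8.211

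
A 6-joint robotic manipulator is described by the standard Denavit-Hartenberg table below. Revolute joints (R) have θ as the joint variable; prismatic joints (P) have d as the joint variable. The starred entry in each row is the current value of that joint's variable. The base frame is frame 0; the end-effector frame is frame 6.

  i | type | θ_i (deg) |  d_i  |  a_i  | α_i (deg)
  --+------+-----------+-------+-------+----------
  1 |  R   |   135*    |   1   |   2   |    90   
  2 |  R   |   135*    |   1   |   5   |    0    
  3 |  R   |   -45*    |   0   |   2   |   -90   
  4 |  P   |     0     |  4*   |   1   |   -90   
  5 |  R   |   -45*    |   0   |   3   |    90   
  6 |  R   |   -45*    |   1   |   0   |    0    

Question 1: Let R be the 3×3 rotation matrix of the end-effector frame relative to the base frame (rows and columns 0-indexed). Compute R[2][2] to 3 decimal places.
-0.707

End-effector z-axis (col 2 of R) = (0.5000,-0.5000,-0.7071)
R[2][2] = -0.7071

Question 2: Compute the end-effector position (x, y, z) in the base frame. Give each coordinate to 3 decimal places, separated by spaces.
after link 1: o_1 = (-1.4142, 1.4142, 1.0000)
after link 2: o_2 = (1.7929, -0.3787, 4.5355)
after link 3: o_3 = (1.7929, -0.3787, 6.5355)
after link 4: o_4 = (4.6213, -3.2071, 7.5355)
after link 5: o_5 = (6.1213, -4.7071, 9.6569)
after link 6: o_6 = (6.6213, -5.2071, 8.9497)

6.621 -5.207 8.950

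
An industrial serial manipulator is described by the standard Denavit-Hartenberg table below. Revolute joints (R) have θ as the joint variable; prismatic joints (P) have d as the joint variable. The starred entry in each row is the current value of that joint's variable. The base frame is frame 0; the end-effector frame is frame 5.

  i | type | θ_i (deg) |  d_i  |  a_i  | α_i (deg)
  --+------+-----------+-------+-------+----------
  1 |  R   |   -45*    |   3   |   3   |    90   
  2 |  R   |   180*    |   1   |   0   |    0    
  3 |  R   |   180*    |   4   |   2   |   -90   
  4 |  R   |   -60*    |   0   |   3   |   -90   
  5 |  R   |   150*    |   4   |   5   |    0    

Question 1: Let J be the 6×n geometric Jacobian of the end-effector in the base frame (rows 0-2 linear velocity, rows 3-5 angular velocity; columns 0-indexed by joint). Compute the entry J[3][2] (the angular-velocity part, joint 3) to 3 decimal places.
axis z_2 = (-0.7071,-0.7071,0.0000); lever o_n−o_2 = (2.7938,-3.9931,-2.5000)
cross product → J_v[:, 2] = (1.7678,-1.7678,4.7990)
J_ω[:, 2] = z_2
entry J[3][2] = -0.7071

-0.707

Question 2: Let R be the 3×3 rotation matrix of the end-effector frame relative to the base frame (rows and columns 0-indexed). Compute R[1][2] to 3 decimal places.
End-effector z-axis (col 2 of R) = (0.9659,-0.2588,-0.0000)
R[1][2] = -0.2588

-0.259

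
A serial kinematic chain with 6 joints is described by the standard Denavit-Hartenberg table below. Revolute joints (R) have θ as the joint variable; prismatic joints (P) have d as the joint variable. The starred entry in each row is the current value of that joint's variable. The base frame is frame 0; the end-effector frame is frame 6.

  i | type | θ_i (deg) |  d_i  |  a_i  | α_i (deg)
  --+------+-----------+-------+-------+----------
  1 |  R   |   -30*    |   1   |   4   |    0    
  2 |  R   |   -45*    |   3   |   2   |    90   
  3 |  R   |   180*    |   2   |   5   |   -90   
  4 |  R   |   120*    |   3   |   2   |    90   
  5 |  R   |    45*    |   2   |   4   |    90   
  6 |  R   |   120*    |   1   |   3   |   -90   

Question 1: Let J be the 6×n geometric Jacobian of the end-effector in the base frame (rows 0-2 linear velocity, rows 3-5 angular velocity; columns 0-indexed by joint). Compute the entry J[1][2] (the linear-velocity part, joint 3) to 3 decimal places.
-3.922

axis z_2 = (-0.9659,-0.2588,0.0000); lever o_n−o_2 = (2.2865,7.5952,-4.0607)
cross product → J_v[:, 2] = (1.0510,-3.9223,-6.7446)
J_ω[:, 2] = z_2
entry J[1][2] = -3.9223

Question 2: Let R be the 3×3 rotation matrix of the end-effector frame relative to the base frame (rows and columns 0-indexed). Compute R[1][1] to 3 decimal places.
0.183

End-effector y-axis (col 1 of R) = (-0.6830,0.1830,-0.7071)
R[1][1] = 0.1830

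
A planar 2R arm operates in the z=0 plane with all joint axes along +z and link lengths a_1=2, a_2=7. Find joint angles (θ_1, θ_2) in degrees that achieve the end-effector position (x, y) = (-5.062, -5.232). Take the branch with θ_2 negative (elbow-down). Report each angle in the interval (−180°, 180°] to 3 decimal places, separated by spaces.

-59.995 -90.005

cos θ_2 = (52.9977−2²−7²)/(2·2·7) = -0.0001; θ_2 = -90.0048° (elbow-down)
β = atan2(-5.2320,-5.0620) = -134.0539°; ψ = atan2(-7.0000,1.9994) = -74.0590°
θ_1 = β − ψ = -59.9949°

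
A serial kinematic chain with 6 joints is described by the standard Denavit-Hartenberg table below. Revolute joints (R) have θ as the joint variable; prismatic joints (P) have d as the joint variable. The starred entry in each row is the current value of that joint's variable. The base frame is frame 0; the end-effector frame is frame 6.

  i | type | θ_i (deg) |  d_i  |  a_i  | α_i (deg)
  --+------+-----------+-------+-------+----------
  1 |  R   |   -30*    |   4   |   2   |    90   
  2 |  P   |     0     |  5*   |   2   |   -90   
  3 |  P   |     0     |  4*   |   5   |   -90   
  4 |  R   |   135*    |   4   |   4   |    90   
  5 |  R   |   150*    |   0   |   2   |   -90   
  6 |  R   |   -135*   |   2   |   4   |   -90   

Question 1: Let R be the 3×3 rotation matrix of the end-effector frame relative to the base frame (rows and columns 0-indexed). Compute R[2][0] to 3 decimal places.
-0.933

End-effector x-axis (col 0 of R) = (-0.1188,-0.3397,-0.9330)
R[2][0] = -0.9330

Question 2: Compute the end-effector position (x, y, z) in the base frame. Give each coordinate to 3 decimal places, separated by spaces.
5.677 -6.910 3.371

after link 1: o_1 = (1.7321, -1.0000, 4.0000)
after link 2: o_2 = (0.9641, -6.3301, 4.0000)
after link 3: o_3 = (5.2942, -8.8301, 8.0000)
after link 4: o_4 = (4.8447, -3.9518, 5.1716)
after link 5: o_5 = (6.4054, -3.6982, 6.3963)
after link 6: o_6 = (5.6767, -6.9104, 3.3714)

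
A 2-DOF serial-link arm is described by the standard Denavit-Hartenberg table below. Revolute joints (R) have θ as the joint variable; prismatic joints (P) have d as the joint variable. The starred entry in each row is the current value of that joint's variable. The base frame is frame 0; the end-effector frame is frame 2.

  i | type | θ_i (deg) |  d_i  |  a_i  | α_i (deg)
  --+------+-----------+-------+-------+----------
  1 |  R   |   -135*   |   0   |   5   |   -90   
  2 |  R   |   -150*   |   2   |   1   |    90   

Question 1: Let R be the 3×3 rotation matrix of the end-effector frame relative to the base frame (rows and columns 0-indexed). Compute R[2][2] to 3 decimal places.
-0.866

End-effector z-axis (col 2 of R) = (0.3536,0.3536,-0.8660)
R[2][2] = -0.8660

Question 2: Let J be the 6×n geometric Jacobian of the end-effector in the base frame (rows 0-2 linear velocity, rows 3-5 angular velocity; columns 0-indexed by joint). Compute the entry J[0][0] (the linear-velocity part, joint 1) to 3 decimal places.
4.337

axis z_0 = ẑ; lever o_n−o_0 = (-1.5089,-4.3374,0.5000)
cross product → J_v[:, 0] = (4.3374,-1.5089,0.0000)
J_ω[:, 0] = z_0
entry J[0][0] = 4.3374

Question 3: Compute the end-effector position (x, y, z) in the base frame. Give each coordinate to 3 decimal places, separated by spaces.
-1.509 -4.337 0.500

after link 1: o_1 = (-3.5355, -3.5355, 0.0000)
after link 2: o_2 = (-1.5089, -4.3374, 0.5000)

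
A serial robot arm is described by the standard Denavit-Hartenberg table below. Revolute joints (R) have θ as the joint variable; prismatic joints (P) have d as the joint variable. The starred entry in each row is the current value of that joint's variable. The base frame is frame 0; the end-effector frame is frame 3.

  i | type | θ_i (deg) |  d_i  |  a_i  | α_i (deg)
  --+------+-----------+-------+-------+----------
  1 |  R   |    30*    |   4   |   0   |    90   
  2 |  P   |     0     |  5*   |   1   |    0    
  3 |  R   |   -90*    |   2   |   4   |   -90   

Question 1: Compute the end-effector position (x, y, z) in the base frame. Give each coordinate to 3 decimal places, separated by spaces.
4.366 -5.562 0.000

after link 1: o_1 = (0.0000, 0.0000, 4.0000)
after link 2: o_2 = (3.3660, -3.8301, 4.0000)
after link 3: o_3 = (4.3660, -5.5622, 0.0000)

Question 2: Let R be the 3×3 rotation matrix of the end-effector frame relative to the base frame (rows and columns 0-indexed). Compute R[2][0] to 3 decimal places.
-1.000

End-effector x-axis (col 0 of R) = (0.0000,-0.0000,-1.0000)
R[2][0] = -1.0000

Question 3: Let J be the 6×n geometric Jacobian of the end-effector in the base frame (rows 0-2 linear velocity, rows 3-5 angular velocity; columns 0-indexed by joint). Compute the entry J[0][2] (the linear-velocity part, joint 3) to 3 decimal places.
3.464

axis z_2 = (0.5000,-0.8660,0.0000); lever o_n−o_2 = (1.0000,-1.7321,-4.0000)
cross product → J_v[:, 2] = (3.4641,2.0000,0.0000)
J_ω[:, 2] = z_2
entry J[0][2] = 3.4641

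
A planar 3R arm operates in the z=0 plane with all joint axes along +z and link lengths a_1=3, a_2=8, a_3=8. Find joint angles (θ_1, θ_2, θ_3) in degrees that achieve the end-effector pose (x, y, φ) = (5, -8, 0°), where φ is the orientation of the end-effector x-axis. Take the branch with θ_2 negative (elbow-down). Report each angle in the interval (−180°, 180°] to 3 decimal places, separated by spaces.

wrist centre = target − a_3·(cos φ, sin φ) = (-3.0000, -8.0000)
cos θ_2 = (73.0000−3²−8²)/(2·3·8) = 0.0000; θ_2 = -90.0000° (elbow-down)
β = atan2(-8.0000,-3.0000) = -110.5560°; ψ = atan2(-8.0000,3.0000) = -69.4440°
θ_1 = β − ψ = -41.1121°
θ_3 = φ − θ_1 − θ_2 = 131.1121° (wrapped to (-180°,180°])

-41.112 -90.000 131.112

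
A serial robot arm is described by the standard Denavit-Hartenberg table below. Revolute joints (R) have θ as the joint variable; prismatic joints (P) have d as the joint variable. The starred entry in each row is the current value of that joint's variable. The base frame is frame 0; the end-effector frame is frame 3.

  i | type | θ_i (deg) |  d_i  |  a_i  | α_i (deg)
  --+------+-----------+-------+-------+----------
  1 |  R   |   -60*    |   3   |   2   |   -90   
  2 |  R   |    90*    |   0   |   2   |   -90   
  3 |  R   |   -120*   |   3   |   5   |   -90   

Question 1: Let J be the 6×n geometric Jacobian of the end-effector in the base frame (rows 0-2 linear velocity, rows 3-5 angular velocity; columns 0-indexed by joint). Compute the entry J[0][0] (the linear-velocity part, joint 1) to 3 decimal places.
-3.031

axis z_0 = ẑ; lever o_n−o_0 = (3.2500,3.0311,3.5000)
cross product → J_v[:, 0] = (-3.0311,3.2500,0.0000)
J_ω[:, 0] = z_0
entry J[0][0] = -3.0311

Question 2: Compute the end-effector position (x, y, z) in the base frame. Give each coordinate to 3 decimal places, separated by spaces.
3.250 3.031 3.500

after link 1: o_1 = (1.0000, -1.7321, 3.0000)
after link 2: o_2 = (1.0000, -1.7321, 1.0000)
after link 3: o_3 = (3.2500, 3.0311, 3.5000)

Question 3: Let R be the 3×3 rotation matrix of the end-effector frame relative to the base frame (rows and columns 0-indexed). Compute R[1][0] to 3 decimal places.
End-effector x-axis (col 0 of R) = (0.7500,0.4330,0.5000)
R[1][0] = 0.4330

0.433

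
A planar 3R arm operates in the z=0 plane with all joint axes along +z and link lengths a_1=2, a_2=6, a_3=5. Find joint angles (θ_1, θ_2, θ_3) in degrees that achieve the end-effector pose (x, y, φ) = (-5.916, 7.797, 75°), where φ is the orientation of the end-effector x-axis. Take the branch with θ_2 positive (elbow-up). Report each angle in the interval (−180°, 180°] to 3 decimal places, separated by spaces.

wrist centre = target − a_3·(cos φ, sin φ) = (-7.2101, 2.9674)
cos θ_2 = (60.7908−2²−6²)/(2·2·6) = 0.8663; θ_2 = 29.9706° (elbow-up)
β = atan2(2.9674,-7.2101) = 157.6300°; ψ = atan2(2.9973,7.1977) = 22.6083°
θ_1 = β − ψ = 135.0217°
θ_3 = φ − θ_1 − θ_2 = -89.9923° (wrapped to (-180°,180°])

135.022 29.971 -89.992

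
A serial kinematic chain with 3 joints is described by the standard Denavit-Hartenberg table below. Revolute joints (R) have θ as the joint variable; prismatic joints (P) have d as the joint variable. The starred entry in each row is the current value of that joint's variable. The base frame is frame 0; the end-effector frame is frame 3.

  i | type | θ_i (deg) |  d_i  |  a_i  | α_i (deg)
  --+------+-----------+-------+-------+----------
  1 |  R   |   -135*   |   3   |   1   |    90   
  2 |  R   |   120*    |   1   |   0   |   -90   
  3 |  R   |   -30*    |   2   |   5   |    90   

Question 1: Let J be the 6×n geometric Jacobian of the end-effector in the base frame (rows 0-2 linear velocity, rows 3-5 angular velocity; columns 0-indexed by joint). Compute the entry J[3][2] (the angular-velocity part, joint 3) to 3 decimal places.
axis z_2 = (0.6124,0.6124,-0.5000); lever o_n−o_2 = (0.9879,4.5234,2.7500)
cross product → J_v[:, 2] = (3.9457,-2.1780,2.1651)
J_ω[:, 2] = z_2
entry J[3][2] = 0.6124

0.612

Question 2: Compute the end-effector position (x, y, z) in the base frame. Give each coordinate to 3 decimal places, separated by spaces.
after link 1: o_1 = (-0.7071, -0.7071, 3.0000)
after link 2: o_2 = (-1.4142, -0.0000, 3.0000)
after link 3: o_3 = (-0.4263, 4.5234, 5.7500)

-0.426 4.523 5.750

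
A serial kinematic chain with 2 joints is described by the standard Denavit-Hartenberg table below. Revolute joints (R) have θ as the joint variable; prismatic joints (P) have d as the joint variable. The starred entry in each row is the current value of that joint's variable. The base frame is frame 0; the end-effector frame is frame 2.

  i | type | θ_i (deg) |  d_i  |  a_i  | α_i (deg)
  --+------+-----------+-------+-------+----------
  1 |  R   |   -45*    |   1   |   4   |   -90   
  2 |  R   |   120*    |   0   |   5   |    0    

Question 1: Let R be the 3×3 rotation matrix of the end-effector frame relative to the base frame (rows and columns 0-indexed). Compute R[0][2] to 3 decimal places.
End-effector z-axis (col 2 of R) = (0.7071,0.7071,0.0000)
R[0][2] = 0.7071

0.707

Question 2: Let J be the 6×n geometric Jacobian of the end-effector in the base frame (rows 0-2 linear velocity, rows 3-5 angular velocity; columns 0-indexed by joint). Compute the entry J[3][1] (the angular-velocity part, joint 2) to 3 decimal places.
0.707

axis z_1 = (0.7071,0.7071,0.0000); lever o_n−o_1 = (-1.7678,1.7678,-4.3301)
cross product → J_v[:, 1] = (-3.0619,3.0619,2.5000)
J_ω[:, 1] = z_1
entry J[3][1] = 0.7071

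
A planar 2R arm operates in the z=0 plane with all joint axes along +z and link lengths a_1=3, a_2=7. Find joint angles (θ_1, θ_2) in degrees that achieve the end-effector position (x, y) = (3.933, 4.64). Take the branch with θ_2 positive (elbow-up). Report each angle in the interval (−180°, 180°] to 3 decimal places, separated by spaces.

cos θ_2 = (36.9981−3²−7²)/(2·3·7) = -0.5000; θ_2 = 120.0030° (elbow-up)
β = atan2(4.6400,3.9330) = 49.7144°; ψ = atan2(6.0620,-0.5003) = 94.7181°
θ_1 = β − ψ = -45.0037°

-45.004 120.003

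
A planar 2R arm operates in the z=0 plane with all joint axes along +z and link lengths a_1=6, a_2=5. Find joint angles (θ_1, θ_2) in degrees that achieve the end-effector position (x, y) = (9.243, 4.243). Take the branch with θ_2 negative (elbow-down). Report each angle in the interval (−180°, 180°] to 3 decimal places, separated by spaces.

cos θ_2 = (103.4361−6²−5²)/(2·6·5) = 0.7073; θ_2 = -44.9869° (elbow-down)
β = atan2(4.2430,9.2430) = 24.6575°; ψ = atan2(-3.5347,9.5363) = -20.3377°
θ_1 = β − ψ = 44.9951°

44.995 -44.987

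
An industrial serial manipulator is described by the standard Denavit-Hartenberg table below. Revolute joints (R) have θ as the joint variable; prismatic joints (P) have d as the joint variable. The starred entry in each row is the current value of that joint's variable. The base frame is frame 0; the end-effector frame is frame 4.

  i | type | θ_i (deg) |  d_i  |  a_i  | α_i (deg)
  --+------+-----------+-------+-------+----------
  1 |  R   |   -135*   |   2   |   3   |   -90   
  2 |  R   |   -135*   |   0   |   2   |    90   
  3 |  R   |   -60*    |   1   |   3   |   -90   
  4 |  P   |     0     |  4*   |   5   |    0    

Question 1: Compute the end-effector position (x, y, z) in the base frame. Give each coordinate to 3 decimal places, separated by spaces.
-0.374 6.595 7.985

after link 1: o_1 = (-2.1213, -2.1213, 2.0000)
after link 2: o_2 = (-1.1213, -1.1213, 3.4142)
after link 3: o_3 = (-1.7084, 1.9658, 3.7678)
after link 4: o_4 = (-0.3740, 6.5955, 7.9850)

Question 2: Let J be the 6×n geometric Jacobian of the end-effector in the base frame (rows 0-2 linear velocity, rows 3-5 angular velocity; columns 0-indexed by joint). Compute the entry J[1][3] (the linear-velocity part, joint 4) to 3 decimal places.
prismatic axis z_3 = (0.7866,0.0795,0.6124)
J_v[:, 3] = z_3; J_ω[:, 3] = (0,0,0)
entry J[1][3] = 0.0795

0.079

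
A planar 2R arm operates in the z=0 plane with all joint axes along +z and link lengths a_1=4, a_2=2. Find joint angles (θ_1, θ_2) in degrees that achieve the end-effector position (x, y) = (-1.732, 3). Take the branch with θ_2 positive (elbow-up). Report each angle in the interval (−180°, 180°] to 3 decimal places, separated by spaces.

89.999 120.001

cos θ_2 = (11.9998−4²−2²)/(2·4·2) = -0.5000; θ_2 = 120.0007° (elbow-up)
β = atan2(3.0000,-1.7320) = 119.9993°; ψ = atan2(1.7320,3.0000) = 30.0000°
θ_1 = β − ψ = 89.9993°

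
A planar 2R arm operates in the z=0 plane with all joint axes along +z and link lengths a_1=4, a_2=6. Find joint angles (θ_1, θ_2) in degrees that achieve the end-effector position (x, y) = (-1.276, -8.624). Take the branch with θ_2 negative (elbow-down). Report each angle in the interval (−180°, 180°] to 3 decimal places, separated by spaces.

cos θ_2 = (76.0016−4²−6²)/(2·4·6) = 0.5000; θ_2 = -59.9979° (elbow-down)
β = atan2(-8.6240,-1.2760) = -98.4164°; ψ = atan2(-5.1960,7.0002) = -36.5854°
θ_1 = β − ψ = -61.8309°

-61.831 -59.998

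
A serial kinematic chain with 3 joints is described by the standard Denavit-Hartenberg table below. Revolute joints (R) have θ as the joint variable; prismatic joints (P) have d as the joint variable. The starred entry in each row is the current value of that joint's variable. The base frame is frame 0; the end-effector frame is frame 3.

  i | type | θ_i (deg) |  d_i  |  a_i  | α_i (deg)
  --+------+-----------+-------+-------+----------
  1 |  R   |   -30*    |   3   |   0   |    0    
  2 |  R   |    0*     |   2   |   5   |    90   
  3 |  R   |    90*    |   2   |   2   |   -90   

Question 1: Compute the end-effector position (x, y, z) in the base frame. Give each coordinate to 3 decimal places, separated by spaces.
3.330 -4.232 7.000

after link 1: o_1 = (0.0000, 0.0000, 3.0000)
after link 2: o_2 = (4.3301, -2.5000, 5.0000)
after link 3: o_3 = (3.3301, -4.2321, 7.0000)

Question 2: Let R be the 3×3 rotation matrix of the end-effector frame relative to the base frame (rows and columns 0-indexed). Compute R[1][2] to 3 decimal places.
End-effector z-axis (col 2 of R) = (-0.8660,0.5000,0.0000)
R[1][2] = 0.5000

0.500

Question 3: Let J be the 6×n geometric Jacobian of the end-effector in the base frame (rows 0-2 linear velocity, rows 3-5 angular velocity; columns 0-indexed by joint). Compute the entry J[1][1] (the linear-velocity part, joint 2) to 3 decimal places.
axis z_1 = (0.0000,0.0000,1.0000); lever o_n−o_1 = (3.3301,-4.2321,4.0000)
cross product → J_v[:, 1] = (4.2321,3.3301,-0.0000)
J_ω[:, 1] = z_1
entry J[1][1] = 3.3301

3.330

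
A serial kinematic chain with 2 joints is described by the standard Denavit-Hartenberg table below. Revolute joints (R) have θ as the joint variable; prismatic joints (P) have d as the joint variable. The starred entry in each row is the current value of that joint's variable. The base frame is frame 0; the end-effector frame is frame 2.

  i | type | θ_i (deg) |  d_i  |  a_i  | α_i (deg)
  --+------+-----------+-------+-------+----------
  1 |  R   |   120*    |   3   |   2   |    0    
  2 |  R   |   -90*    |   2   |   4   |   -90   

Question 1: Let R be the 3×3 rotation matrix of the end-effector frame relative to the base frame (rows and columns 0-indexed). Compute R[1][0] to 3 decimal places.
End-effector x-axis (col 0 of R) = (0.8660,0.5000,0.0000)
R[1][0] = 0.5000

0.500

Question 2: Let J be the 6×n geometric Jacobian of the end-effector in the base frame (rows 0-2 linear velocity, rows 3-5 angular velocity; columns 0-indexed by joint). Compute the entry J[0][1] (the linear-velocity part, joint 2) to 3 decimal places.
-2.000

axis z_1 = (0.0000,0.0000,1.0000); lever o_n−o_1 = (3.4641,2.0000,2.0000)
cross product → J_v[:, 1] = (-2.0000,3.4641,0.0000)
J_ω[:, 1] = z_1
entry J[0][1] = -2.0000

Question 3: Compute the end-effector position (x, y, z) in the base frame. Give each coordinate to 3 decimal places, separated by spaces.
after link 1: o_1 = (-1.0000, 1.7321, 3.0000)
after link 2: o_2 = (2.4641, 3.7321, 5.0000)

2.464 3.732 5.000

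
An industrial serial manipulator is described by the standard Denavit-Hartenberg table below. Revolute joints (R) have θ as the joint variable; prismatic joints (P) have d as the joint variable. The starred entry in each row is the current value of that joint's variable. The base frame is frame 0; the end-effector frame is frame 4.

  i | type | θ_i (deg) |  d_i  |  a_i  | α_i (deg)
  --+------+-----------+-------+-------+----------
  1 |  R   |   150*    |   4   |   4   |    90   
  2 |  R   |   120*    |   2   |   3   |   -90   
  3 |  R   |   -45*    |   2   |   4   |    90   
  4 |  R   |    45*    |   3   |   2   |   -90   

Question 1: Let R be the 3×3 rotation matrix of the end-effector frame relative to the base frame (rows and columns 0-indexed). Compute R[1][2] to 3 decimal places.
End-effector z-axis (col 2 of R) = (0.0638,-0.6142,-0.7866)
R[1][2] = -0.6142

-0.614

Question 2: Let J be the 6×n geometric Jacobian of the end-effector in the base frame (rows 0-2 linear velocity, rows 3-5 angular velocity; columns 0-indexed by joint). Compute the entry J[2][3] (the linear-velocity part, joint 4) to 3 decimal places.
-1.573

axis z_3 = (0.0474,0.7891,-0.6124); lever o_n−o_3 = (2.1358,2.3711,-1.6782)
cross product → J_v[:, 3] = (0.1276,-1.2284,-1.5731)
J_ω[:, 3] = z_3
entry J[2][3] = -1.5731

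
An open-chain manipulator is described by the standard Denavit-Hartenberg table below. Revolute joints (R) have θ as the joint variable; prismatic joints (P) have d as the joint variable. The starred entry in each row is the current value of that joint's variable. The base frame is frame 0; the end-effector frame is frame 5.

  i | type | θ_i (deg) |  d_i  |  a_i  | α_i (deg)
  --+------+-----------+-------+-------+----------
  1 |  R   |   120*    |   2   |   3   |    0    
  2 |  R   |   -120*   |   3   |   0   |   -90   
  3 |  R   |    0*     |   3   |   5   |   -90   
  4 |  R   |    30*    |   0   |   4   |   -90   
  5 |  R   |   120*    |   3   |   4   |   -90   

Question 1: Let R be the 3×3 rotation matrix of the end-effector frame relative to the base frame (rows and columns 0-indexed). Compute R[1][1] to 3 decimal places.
0.866

End-effector y-axis (col 1 of R) = (0.5000,0.8660,0.0000)
R[1][1] = 0.8660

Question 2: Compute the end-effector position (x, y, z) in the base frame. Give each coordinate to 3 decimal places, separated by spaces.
after link 1: o_1 = (-1.5000, 2.5981, 2.0000)
after link 2: o_2 = (-1.5000, 2.5981, 5.0000)
after link 3: o_3 = (3.5000, 5.5981, 5.0000)
after link 4: o_4 = (6.9641, 3.5981, 5.0000)
after link 5: o_5 = (3.7321, 2.0000, 8.4641)

3.732 2.000 8.464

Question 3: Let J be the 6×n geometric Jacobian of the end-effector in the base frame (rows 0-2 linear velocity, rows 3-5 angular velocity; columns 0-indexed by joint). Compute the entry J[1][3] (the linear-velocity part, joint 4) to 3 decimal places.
-0.232

axis z_3 = (0.0000,0.0000,-1.0000); lever o_n−o_3 = (0.2321,-3.5981,3.4641)
cross product → J_v[:, 3] = (-3.5981,-0.2321,-0.0000)
J_ω[:, 3] = z_3
entry J[1][3] = -0.2321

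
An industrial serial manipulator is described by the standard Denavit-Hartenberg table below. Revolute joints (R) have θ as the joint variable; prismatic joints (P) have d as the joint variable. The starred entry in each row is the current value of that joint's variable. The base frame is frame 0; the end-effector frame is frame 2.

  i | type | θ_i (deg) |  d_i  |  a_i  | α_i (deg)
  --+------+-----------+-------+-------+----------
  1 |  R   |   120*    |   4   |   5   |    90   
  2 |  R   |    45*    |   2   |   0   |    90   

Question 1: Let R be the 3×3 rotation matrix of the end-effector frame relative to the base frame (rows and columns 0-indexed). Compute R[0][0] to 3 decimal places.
End-effector x-axis (col 0 of R) = (-0.3536,0.6124,0.7071)
R[0][0] = -0.3536

-0.354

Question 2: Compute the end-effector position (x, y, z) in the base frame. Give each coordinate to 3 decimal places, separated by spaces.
after link 1: o_1 = (-2.5000, 4.3301, 4.0000)
after link 2: o_2 = (-0.7679, 5.3301, 4.0000)

-0.768 5.330 4.000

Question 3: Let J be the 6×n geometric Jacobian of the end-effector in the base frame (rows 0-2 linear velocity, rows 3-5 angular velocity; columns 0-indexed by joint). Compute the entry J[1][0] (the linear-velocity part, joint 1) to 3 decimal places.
axis z_0 = ẑ; lever o_n−o_0 = (-0.7679,5.3301,4.0000)
cross product → J_v[:, 0] = (-5.3301,-0.7679,0.0000)
J_ω[:, 0] = z_0
entry J[1][0] = -0.7679

-0.768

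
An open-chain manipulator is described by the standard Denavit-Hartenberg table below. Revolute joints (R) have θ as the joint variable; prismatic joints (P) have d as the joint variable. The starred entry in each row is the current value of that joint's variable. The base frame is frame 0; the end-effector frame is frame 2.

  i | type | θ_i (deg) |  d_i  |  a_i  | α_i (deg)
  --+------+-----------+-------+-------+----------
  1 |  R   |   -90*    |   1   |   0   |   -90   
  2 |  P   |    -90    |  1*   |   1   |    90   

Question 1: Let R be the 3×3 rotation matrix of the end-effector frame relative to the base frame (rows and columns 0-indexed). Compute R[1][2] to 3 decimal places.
1.000

End-effector z-axis (col 2 of R) = (-0.0000,1.0000,0.0000)
R[1][2] = 1.0000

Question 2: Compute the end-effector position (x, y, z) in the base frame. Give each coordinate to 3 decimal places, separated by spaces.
1.000 -0.000 2.000

after link 1: o_1 = (0.0000, 0.0000, 1.0000)
after link 2: o_2 = (1.0000, -0.0000, 2.0000)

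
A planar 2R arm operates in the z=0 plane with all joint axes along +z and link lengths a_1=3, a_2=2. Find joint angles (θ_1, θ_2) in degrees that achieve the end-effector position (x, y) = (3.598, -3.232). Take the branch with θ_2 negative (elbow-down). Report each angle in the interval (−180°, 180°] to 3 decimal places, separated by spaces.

-29.997 -30.008

cos θ_2 = (23.3914−3²−2²)/(2·3·2) = 0.8660; θ_2 = -30.0084° (elbow-down)
β = atan2(-3.2320,3.5980) = -41.9326°; ψ = atan2(-1.0003,4.7319) = -11.9358°
θ_1 = β − ψ = -29.9969°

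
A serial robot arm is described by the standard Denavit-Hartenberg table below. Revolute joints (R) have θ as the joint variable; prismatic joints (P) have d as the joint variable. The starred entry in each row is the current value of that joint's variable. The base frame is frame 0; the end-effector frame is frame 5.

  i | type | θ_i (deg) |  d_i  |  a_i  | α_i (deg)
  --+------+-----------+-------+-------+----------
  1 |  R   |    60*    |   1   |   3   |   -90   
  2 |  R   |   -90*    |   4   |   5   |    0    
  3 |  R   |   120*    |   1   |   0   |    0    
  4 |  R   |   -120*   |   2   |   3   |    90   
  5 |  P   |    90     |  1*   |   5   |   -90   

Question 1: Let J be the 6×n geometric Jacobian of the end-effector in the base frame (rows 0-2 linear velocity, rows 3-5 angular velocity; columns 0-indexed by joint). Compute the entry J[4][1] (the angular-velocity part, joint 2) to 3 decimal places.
axis z_1 = (-0.8660,0.5000,0.0000); lever o_n−o_1 = (-10.8923,5.1340,8.0000)
cross product → J_v[:, 1] = (4.0000,6.9282,1.0000)
J_ω[:, 1] = z_1
entry J[4][1] = 0.5000

0.500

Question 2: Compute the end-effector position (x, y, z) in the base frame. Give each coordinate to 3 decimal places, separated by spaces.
after link 1: o_1 = (1.5000, 2.5981, 1.0000)
after link 2: o_2 = (-1.9641, 4.5981, 6.0000)
after link 3: o_3 = (-2.8301, 5.0981, 6.0000)
after link 4: o_4 = (-4.5622, 6.0981, 9.0000)
after link 5: o_5 = (-9.3923, 7.7321, 9.0000)

-9.392 7.732 9.000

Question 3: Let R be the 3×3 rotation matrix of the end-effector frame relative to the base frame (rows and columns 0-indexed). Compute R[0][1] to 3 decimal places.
End-effector y-axis (col 1 of R) = (0.5000,0.8660,-0.0000)
R[0][1] = 0.5000

0.500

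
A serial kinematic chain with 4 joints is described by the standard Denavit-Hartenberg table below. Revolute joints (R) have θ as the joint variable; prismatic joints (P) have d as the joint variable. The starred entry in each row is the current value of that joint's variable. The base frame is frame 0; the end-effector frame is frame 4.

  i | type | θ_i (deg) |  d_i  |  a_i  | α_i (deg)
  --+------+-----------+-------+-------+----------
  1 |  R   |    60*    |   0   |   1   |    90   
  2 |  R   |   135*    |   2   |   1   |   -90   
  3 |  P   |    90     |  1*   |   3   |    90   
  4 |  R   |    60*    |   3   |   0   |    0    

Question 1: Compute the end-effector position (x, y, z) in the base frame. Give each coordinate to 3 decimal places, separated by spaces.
-2.134 -1.696 2.121

after link 1: o_1 = (0.5000, 0.8660, 0.0000)
after link 2: o_2 = (1.8785, -0.7463, 0.7071)
after link 3: o_3 = (-1.0731, 0.1413, 0.0000)
after link 4: o_4 = (-2.1338, -1.6958, 2.1213)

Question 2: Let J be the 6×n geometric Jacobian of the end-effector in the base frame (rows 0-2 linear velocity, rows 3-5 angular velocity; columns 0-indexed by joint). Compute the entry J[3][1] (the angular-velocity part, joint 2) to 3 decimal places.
axis z_1 = (0.8660,-0.5000,0.0000); lever o_n−o_1 = (-2.6338,-2.5619,2.1213)
cross product → J_v[:, 1] = (-1.0607,-1.8371,-3.5355)
J_ω[:, 1] = z_1
entry J[3][1] = 0.8660

0.866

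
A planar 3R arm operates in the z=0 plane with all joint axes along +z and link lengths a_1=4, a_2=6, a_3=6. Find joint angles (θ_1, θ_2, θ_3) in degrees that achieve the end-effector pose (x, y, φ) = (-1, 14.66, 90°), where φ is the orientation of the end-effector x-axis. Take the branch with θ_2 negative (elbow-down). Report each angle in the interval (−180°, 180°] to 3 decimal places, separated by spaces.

wrist centre = target − a_3·(cos φ, sin φ) = (-1.0000, 8.6600)
cos θ_2 = (75.9956−4²−6²)/(2·4·6) = 0.4999; θ_2 = -60.0061° (elbow-down)
β = atan2(8.6600,-1.0000) = 96.5870°; ψ = atan2(-5.1965,6.9994) = -36.5906°
θ_1 = β − ψ = 133.1776°
θ_3 = φ − θ_1 − θ_2 = 16.8285° (wrapped to (-180°,180°])

133.178 -60.006 16.828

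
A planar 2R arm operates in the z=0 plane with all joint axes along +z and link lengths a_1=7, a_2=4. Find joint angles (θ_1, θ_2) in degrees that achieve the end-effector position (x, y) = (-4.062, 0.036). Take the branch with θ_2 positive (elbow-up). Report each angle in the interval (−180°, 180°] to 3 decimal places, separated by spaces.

cos θ_2 = (16.5011−7²−4²)/(2·7·4) = -0.8661; θ_2 = 150.0029° (elbow-up)
β = atan2(0.0360,-4.0620) = 179.4922°; ψ = atan2(1.9998,3.5358) = 29.4922°
θ_1 = β − ψ = 150.0000°

150.000 150.003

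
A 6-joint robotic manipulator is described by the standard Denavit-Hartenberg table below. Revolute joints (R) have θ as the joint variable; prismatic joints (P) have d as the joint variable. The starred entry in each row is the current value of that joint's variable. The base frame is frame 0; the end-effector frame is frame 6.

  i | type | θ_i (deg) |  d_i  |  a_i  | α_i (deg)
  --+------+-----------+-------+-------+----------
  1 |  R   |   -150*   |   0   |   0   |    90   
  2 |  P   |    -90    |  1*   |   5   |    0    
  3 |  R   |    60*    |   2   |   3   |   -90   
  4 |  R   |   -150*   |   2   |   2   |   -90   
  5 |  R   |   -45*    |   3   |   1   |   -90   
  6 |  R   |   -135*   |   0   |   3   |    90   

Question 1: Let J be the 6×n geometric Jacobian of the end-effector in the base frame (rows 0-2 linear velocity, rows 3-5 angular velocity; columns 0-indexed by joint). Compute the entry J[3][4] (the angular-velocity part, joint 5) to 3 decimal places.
axis z_4 = (-0.8080,0.5335,-0.2500); lever o_n−o_4 = (-4.1115,2.2897,-2.3103)
cross product → J_v[:, 4] = (-0.6601,-0.8389,0.3433)
J_ω[:, 4] = z_4
entry J[3][4] = -0.8080

-0.808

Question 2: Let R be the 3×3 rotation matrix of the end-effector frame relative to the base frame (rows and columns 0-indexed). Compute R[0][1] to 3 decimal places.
0.589

End-effector y-axis (col 1 of R) = (0.5887,0.7481,-0.3062)
R[0][1] = 0.5887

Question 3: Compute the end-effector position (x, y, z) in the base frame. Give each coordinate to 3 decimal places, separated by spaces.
after link 1: o_1 = (0.0000, 0.0000, 0.0000)
after link 2: o_2 = (-0.5000, 0.8660, -5.0000)
after link 3: o_3 = (-3.7500, 1.2990, -6.5000)
after link 4: o_4 = (-3.8170, 2.4151, -3.9019)
after link 5: o_5 = (-6.2647, 4.4101, -3.7334)
after link 6: o_6 = (-7.9285, 4.7048, -6.2123)

-7.929 4.705 -6.212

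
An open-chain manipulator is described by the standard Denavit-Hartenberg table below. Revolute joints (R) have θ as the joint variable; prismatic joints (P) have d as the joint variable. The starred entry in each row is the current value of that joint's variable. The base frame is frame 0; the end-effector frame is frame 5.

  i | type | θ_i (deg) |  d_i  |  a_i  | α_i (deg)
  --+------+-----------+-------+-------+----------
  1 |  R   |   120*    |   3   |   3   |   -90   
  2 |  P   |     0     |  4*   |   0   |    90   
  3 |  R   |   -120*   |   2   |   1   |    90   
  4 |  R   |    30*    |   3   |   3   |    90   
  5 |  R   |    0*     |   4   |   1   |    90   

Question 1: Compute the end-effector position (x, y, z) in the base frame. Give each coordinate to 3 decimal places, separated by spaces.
after link 1: o_1 = (-1.5000, 2.5981, 3.0000)
after link 2: o_2 = (-4.9641, 0.5981, 3.0000)
after link 3: o_3 = (-3.9641, 0.5981, 5.0000)
after link 4: o_4 = (-1.3660, -2.4019, 6.5000)
after link 5: o_5 = (1.5000, -2.4019, 3.5359)

1.500 -2.402 3.536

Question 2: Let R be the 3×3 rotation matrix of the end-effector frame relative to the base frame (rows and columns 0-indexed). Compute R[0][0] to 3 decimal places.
End-effector x-axis (col 0 of R) = (0.8660,0.0000,0.5000)
R[0][0] = 0.8660

0.866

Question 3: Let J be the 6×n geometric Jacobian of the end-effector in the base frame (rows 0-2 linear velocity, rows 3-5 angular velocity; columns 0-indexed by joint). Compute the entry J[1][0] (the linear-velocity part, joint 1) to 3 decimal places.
1.500

axis z_0 = ẑ; lever o_n−o_0 = (1.5000,-2.4019,3.5359)
cross product → J_v[:, 0] = (2.4019,1.5000,-0.0000)
J_ω[:, 0] = z_0
entry J[1][0] = 1.5000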